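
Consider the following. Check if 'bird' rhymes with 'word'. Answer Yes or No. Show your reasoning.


Rime (stressed vowel + following sounds) of 'bird': -ird = /ɜːrd/
Rime of 'word': -ord = /ɜːrd/
/ɜːrd/ and /ɜːrd/ are the same ending sound, so the words rhyme.

Yes


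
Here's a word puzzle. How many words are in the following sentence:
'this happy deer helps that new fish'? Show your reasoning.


Split into words: this | happy | deer | helps | that | new | fish = 7 words.

7


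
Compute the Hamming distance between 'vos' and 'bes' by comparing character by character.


Alignment:
Position 1: 'v' vs 'b' = DIFFER
Position 2: 'o' vs 'e' = DIFFER
Position 3: 's' vs 's' = match
Total differences: 2

2


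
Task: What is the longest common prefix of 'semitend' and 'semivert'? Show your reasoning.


Compare from the start: 4 characters match: 'semi'. Mismatch at position 5: 't' vs 'v'.

semi


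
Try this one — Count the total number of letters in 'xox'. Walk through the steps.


Spell out 'xox' and number each letter: x(1), o(2), x(3). Total: 3 letters.

3


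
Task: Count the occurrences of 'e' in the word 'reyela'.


Letter 'e' in 'reyela': found at position(s) 2, 4 = 2 occurrence(s).

2


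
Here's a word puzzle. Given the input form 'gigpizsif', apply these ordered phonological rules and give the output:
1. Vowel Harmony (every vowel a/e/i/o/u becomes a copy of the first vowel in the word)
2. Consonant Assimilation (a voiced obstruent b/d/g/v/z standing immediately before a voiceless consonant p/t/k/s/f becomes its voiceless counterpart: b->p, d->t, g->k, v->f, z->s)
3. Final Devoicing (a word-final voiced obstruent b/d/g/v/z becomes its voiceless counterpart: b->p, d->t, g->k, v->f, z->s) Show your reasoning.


Starting form: 'gigpizsif'
Rule 1: Vowel Harmony: all vowels already match. No change.
Rule 2: Consonant Assimilation: voiced obstruent before voiceless consonant becomes voiceless ('gp' -> 'kp', 'zs' -> 'ss'). 'gigpizsif' -> 'gikpissif'
Rule 3: Final Devoicing: final consonant 'f' is not one of the voiced obstruents b/d/g/v/z. No change.
Final form: 'gikpissif'

gikpissif


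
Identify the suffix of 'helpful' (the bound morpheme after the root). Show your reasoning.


The word 'helpful' = 'help' (root) + '-ful' (suffix). The suffix is '-ful'.

ful


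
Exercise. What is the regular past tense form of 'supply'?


Apply rule: Change -y to -ied. 'supply' becomes 'supplied'.

supplied


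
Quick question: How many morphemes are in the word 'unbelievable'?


Decomposition: un- (prefix) + believe (root) + -able (suffix) = 3 morpheme(s)

3 morphemes


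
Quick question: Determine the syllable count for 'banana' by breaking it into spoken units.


Break 'banana' into syllables: ba-na-na -> ba | na | na = 3 syllables

3 syllables


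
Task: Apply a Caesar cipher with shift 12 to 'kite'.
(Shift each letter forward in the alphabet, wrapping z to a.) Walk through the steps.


Shift each letter by 12: k -> w, i -> u, t -> f, e -> q. Result: 'wufq'.

wufq


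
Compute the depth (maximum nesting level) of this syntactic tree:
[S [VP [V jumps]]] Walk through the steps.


Count bracket nesting levels:
'[' at pos 0: depth = 1
'[' at pos 3: depth = 2
'[' at pos 7: depth = 3
Maximum depth reached: 3

3


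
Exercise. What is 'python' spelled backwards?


Reverse 'python' character by character: 'nohtyp'.

nohtyp


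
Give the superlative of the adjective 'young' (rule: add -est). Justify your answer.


Apply superlative formation (add -est): 'young' -> 'youngest'.

youngest


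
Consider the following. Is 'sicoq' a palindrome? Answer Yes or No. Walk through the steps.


Forward: 'sicoq'
Reversed: 'qocis'
They differ.

No


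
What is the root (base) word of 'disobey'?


Remove prefix 'dis' from 'disobey' to get root 'obey'.

obey


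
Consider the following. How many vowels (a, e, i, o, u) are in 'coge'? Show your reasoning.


Vowels in 'coge': o, e = 2 vowels.

2


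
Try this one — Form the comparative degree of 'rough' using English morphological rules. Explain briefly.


Apply comparative formation (add -er): 'rough' -> 'rougher'.

rougher


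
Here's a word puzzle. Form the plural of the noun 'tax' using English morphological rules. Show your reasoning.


Apply rule: Add -es (sibilant/fricative ending). 'tax' becomes 'taxes'.

taxes


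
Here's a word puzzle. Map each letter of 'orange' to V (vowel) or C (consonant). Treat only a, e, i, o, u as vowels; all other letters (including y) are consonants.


Letter mapping: o = V, r = C, a = V, n = C, g = C, e = V.

VCVCCV


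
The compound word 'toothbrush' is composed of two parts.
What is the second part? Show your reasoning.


Split 'toothbrush' into 'tooth' + 'brush'. The second part is 'brush'.

brush


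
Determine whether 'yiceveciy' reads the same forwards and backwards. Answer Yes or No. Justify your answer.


Forward: 'yiceveciy'
Reversed: 'yiceveciy'
They are identical.

Yes


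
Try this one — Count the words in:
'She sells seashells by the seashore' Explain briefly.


Split into words: She | sells | seashells | by | the | seashore = 6 words.

6


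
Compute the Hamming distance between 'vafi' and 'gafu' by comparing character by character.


Alignment:
Position 1: 'v' vs 'g' = DIFFER
Position 2: 'a' vs 'a' = match
Position 3: 'f' vs 'f' = match
Position 4: 'i' vs 'u' = DIFFER
Total differences: 2

2


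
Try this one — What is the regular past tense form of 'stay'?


Apply rule: Add -ed. 'stay' becomes 'stayed'.

stayed


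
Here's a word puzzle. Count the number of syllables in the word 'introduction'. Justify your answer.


Break 'introduction' into syllables: in-tro-duc-tion -> in | tro | duc | tion = 4 syllables

4 syllables


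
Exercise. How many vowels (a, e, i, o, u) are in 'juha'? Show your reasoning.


Vowels in 'juha': u, a = 2 vowels.

2


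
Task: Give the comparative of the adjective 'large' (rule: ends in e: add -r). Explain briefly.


Apply comparative formation (ends in e: add -r): 'large' -> 'larger'.

larger


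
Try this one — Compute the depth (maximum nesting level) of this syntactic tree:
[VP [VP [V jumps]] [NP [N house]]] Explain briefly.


Count bracket nesting levels:
'[' at pos 0: depth = 1
'[' at pos 4: depth = 2
'[' at pos 8: depth = 3
'[' at pos 19: depth = 2
'[' at pos 23: depth = 3
Maximum depth reached: 3

3


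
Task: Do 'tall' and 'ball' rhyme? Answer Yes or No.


Rime (stressed vowel + following sounds) of 'tall': -all = /ɔːl/
Rime of 'ball': -all = /ɔːl/
/ɔːl/ and /ɔːl/ are the same ending sound, so the words rhyme.

Yes


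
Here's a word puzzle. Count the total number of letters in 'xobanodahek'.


Spell out 'xobanodahek' and number each letter: x(1), o(2), b(3), a(4), n(5), o(6), d(7), a(8), h(9), e(10), k(11). Total: 11 letters.

11


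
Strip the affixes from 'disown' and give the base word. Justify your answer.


Remove prefix 'dis' from 'disown' to get root 'own'.

own


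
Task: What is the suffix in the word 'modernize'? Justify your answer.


The word 'modernize' = 'modern' (root) + '-ize' (suffix). The suffix is '-ize'.

ize


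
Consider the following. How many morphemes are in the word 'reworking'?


Decomposition: re- (prefix) + work (root) + -ing (suffix) = 3 morpheme(s)

3 morphemes


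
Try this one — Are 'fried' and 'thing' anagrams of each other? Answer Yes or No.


Sorted letters of 'fried': 'defir'
Sorted letters of 'thing': 'ghint'
They do not match.

No


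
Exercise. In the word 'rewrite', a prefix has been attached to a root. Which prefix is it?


The word 'rewrite' = 're' (prefix) + 'write' (root). The prefix is 're'.

re


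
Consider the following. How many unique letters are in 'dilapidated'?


Unique letters in 'dilapidated': {a, d, e, i, l, p, t} = 7 distinct letters.

7


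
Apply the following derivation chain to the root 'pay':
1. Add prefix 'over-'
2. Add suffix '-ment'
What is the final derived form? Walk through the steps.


Step 1: Add prefix 'over-' to 'pay' = 'overpay'
Step 2: Add suffix '-ment' to 'overpay' = 'overpayment'

overpayment


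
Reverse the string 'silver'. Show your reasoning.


Reverse 'silver' character by character: 'revlis'.

revlis


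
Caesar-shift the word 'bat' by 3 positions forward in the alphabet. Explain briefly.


Shift each letter by 3: b -> e, a -> d, t -> w. Result: 'edw'.

edw


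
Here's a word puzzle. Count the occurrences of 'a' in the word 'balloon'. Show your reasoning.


Letter 'a' in 'balloon': found at position(s) 2 = 1 occurrence(s).

1


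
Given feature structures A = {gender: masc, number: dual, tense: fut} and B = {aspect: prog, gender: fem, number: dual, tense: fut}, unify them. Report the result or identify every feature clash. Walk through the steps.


Compare features:
aspect: A=_ vs B=prog -> unified: prog
gender: A=masc vs B=fem -> CLASH
number: A=dual vs B=dual -> unified: dual
tense: A=fut vs B=fut -> unified: fut
Clash detected on feature 'gender' (masc vs fem); unification fails.

CLASH on 'gender' (masc vs fem)


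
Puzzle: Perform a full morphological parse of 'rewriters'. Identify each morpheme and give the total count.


Step 1: Identify prefix: 're' (meaning: again)
Step 2: Identify root: 'write'
Step 3: Identify suffix(es): 'er, s'
Decomposition: re- (prefix: again) + write (root) + -er (suffix: one who) + -s (plural)
Total morphemes: 4

4 morphemes (re- (prefix: again) + write (root) + -er (suffix: one who) + -s (plural))


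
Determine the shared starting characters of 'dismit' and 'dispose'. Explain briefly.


Compare from the start: 3 characters match: 'dis'. Mismatch at position 4: 'm' vs 'p'.

dis


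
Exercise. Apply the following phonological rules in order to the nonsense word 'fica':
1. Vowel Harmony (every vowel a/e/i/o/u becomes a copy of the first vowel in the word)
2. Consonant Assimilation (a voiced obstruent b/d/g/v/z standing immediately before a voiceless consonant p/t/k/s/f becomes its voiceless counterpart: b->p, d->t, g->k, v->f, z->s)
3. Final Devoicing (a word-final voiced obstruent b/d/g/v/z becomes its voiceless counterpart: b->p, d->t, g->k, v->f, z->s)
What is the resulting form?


Starting form: 'fica'
Rule 1: Vowel Harmony: all vowels become 'i' (matching first vowel). 'fica' -> 'fici'
Rule 2: Consonant Assimilation: no voiced obstruent (b/d/g/v/z) stands immediately before a voiceless consonant (p/t/k/s/f). No change.
Rule 3: Final Devoicing: the word ends in the vowel 'i', not a consonant. No change.
Final form: 'fici'

fici


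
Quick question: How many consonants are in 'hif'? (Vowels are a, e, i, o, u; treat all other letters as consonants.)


Consonants in 'hif': h, f = 2 consonants.

2


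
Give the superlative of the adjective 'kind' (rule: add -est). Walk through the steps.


Apply superlative formation (add -est): 'kind' -> 'kindest'.

kindest


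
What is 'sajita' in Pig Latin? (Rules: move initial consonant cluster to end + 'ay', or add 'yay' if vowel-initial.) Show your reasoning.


'sajita': move consonant cluster 's' to end and add 'ay': 'ajitasay'.

ajitasay


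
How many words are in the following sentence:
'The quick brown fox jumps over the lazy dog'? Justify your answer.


Split into words: The | quick | brown | fox | jumps | over | the | lazy | dog = 9 words.

9


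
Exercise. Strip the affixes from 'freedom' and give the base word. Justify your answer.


Remove suffix '-dom' from 'freedom' to get root 'free'.

free


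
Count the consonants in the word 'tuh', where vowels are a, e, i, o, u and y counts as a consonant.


Consonants in 'tuh': t, h = 2 consonants.

2


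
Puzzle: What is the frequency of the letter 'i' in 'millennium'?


Letter 'i' in 'millennium': found at position(s) 2, 8 = 2 occurrence(s).

2


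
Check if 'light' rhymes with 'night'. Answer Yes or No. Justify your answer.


Rime (stressed vowel + following sounds) of 'light': -ight = /aɪt/
Rime of 'night': -ight = /aɪt/
/aɪt/ and /aɪt/ are the same ending sound, so the words rhyme.

Yes


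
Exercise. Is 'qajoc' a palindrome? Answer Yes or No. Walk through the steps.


Forward: 'qajoc'
Reversed: 'cojaq'
They differ.

No


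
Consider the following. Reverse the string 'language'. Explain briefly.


Reverse 'language' character by character: 'egaugnal'.

egaugnal


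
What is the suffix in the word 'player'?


The word 'player' = 'play' (root) + '-er' (suffix). The suffix is '-er'.

er


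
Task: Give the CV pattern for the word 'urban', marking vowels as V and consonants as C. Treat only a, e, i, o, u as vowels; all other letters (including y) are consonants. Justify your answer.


Letter mapping: u = V, r = C, b = C, a = V, n = C.

VCCVC


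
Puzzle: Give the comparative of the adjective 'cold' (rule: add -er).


Apply comparative formation (add -er): 'cold' -> 'colder'.

colder


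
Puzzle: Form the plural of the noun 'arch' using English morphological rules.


Apply rule: Add -es (sibilant/fricative ending). 'arch' becomes 'arches'.

arches


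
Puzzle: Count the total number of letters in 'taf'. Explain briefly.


Spell out 'taf' and number each letter: t(1), a(2), f(3). Total: 3 letters.

3


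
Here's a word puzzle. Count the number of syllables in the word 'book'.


Break 'book' into syllables: book -> book = 1 syllable

1 syllable


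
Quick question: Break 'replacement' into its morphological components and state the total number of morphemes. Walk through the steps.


Step 1: Identify prefix: 're' (meaning: again)
Step 2: Identify root: 'place'
Step 3: Identify suffix(es): 'ment'
Decomposition: re- (prefix: again) + place (root) + -ment (suffix: action/result)
Total morphemes: 3

3 morphemes (re- (prefix: again) + place (root) + -ment (suffix: action/result))


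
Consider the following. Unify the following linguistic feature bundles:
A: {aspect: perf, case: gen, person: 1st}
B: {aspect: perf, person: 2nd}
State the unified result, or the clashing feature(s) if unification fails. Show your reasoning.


Compare features:
aspect: A=perf vs B=perf -> unified: perf
case: A=gen vs B=_ -> unified: gen
person: A=1st vs B=2nd -> CLASH
Clash detected on feature 'person' (1st vs 2nd); unification fails.

CLASH on 'person' (1st vs 2nd)


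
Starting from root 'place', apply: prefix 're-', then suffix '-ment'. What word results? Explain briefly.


Step 1: Add prefix 're-' to 'place' = 'replace'
Step 2: Add suffix '-ment' to 'replace' = 'replacement'

replacement


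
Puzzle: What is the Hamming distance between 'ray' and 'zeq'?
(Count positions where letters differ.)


Alignment:
Position 1: 'r' vs 'z' = DIFFER
Position 2: 'a' vs 'e' = DIFFER
Position 3: 'y' vs 'q' = DIFFER
Total differences: 3

3


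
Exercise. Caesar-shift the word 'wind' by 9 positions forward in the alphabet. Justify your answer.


Shift each letter by 9: w -> f, i -> r, n -> w, d -> m. Result: 'frwm'.

frwm


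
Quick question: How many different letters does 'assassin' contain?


Unique letters in 'assassin': {a, i, n, s} = 4 distinct letters.

4


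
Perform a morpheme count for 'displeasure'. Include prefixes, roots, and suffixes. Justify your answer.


Decomposition: dis- (prefix) + please (root) + -ure (suffix) = 3 morpheme(s)

3 morphemes


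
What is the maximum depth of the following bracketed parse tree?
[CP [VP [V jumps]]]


Count bracket nesting levels:
'[' at pos 0: depth = 1
'[' at pos 4: depth = 2
'[' at pos 8: depth = 3
Maximum depth reached: 3

3


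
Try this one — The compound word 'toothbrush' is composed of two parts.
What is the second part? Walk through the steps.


Split 'toothbrush' into 'tooth' + 'brush'. The second part is 'brush'.

brush


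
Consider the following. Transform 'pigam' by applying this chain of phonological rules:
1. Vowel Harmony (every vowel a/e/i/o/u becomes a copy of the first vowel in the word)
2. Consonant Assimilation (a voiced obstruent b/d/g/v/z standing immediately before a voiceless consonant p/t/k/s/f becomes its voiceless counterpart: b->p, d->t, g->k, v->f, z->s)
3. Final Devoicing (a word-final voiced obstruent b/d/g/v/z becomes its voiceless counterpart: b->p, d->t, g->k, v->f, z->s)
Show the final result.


Starting form: 'pigam'
Rule 1: Vowel Harmony: all vowels become 'i' (matching first vowel). 'pigam' -> 'pigim'
Rule 2: Consonant Assimilation: no voiced obstruent (b/d/g/v/z) stands immediately before a voiceless consonant (p/t/k/s/f). No change.
Rule 3: Final Devoicing: final consonant 'm' is not one of the voiced obstruents b/d/g/v/z. No change.
Final form: 'pigim'

pigim


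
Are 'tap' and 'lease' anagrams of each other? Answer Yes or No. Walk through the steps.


Sorted letters of 'tap': 'apt'
Sorted letters of 'lease': 'aeels'
They do not match.

No


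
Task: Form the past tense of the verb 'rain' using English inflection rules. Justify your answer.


Apply rule: Add -ed. 'rain' becomes 'rained'.

rained


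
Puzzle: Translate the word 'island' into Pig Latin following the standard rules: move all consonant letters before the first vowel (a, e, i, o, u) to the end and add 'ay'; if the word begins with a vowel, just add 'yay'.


'island' starts with a vowel, so add 'yay': 'islandyay'.

islandyay


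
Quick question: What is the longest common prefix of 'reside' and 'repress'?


Compare from the start: 2 characters match: 're'. Mismatch at position 3: 's' vs 'p'.

re


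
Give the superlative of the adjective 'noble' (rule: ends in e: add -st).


Apply superlative formation (ends in e: add -st): 'noble' -> 'noblest'.

noblest


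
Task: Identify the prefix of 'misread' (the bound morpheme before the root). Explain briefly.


The word 'misread' = 'mis' (prefix) + 'read' (root). The prefix is 'mis'.

mis


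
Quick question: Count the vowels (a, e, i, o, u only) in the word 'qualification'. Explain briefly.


Vowels in 'qualification': u, a, i, i, a, i, o = 7 vowels.

7


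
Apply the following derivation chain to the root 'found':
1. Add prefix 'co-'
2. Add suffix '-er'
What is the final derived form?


Step 1: Add prefix 'co-' to 'found' = 'cofound'
Step 2: Add suffix '-er' to 'cofound' = 'cofounder'

cofounder


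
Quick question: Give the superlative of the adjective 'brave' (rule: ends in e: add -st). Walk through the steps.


Apply superlative formation (ends in e: add -st): 'brave' -> 'bravest'.

bravest


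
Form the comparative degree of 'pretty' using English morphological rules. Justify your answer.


Apply comparative formation (consonant + y: change y to i, add -er): 'pretty' -> 'prettier'.

prettier


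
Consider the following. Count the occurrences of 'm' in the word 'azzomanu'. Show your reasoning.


Letter 'm' in 'azzomanu': found at position(s) 5 = 1 occurrence(s).

1


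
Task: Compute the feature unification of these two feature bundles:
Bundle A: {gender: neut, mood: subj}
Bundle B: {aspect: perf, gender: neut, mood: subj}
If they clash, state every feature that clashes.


Compare features:
aspect: A=_ vs B=perf -> unified: perf
gender: A=neut vs B=neut -> unified: neut
mood: A=subj vs B=subj -> unified: subj
No clashes found.

Unified: {aspect: perf, gender: neut, mood: subj}


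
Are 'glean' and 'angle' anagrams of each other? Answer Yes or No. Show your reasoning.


Sorted letters of 'glean': 'aegln'
Sorted letters of 'angle': 'aegln'
They match.

Yes


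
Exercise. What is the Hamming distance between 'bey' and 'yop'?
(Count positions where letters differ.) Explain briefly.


Alignment:
Position 1: 'b' vs 'y' = DIFFER
Position 2: 'e' vs 'o' = DIFFER
Position 3: 'y' vs 'p' = DIFFER
Total differences: 3

3


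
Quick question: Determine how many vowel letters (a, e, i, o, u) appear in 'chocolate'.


Vowels in 'chocolate': o, o, a, e = 4 vowels.

4


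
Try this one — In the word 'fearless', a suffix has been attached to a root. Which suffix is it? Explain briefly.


The word 'fearless' = 'fear' (root) + '-less' (suffix). The suffix is '-less'.

less


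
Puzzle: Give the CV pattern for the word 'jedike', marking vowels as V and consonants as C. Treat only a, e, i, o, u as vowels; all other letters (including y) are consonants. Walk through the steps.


Letter mapping: j = C, e = V, d = C, i = V, k = C, e = V.

CVCVCV


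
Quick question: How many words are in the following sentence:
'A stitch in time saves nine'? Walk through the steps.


Split into words: A | stitch | in | time | saves | nine = 6 words.

6


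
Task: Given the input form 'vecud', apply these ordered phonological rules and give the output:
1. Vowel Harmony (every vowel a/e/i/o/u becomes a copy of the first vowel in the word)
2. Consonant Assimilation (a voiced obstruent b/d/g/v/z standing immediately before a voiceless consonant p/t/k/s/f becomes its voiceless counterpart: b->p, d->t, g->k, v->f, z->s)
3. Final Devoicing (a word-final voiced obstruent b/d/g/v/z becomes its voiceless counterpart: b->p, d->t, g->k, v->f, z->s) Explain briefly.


Starting form: 'vecud'
Rule 1: Vowel Harmony: all vowels become 'e' (matching first vowel). 'vecud' -> 'veced'
Rule 2: Consonant Assimilation: no voiced obstruent (b/d/g/v/z) stands immediately before a voiceless consonant (p/t/k/s/f). No change.
Rule 3: Final Devoicing: word-final voiced obstruent 'd' becomes voiceless 't'. 'veced' -> 'vecet'
Final form: 'vecet'

vecet


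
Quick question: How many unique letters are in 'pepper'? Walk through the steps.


Unique letters in 'pepper': {e, p, r} = 3 distinct letters.

3


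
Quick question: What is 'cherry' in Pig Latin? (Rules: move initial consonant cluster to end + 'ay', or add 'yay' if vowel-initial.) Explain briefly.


'cherry': move consonant cluster 'ch' to end and add 'ay': 'errychay'.

errychay


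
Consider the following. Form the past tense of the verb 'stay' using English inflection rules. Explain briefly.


Apply rule: Add -ed. 'stay' becomes 'stayed'.

stayed


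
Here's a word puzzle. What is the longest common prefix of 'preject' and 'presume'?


Compare from the start: 3 characters match: 'pre'. Mismatch at position 4: 'j' vs 's'.

pre


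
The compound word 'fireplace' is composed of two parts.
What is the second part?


Split 'fireplace' into 'fire' + 'place'. The second part is 'place'.

place


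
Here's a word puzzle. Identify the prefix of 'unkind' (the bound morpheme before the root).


The word 'unkind' = 'un' (prefix) + 'kind' (root). The prefix is 'un'.

un


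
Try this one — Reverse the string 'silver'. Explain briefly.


Reverse 'silver' character by character: 'revlis'.

revlis


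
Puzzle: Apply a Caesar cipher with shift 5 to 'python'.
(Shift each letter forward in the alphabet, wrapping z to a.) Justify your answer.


Shift each letter by 5: p -> u, y -> d, t -> y, h -> m, o -> t, n -> s. Result: 'udymts'.

udymts


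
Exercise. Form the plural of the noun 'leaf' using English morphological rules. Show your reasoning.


Apply rule: Change -f to -ves. 'leaf' becomes 'leaves'.

leaves


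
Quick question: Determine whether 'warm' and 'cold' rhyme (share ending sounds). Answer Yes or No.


Rime (stressed vowel + following sounds) of 'warm': -arm = /ɔːrm/
Rime of 'cold': -old = /oʊld/
/ɔːrm/ and /oʊld/ are different ending sounds, so the words do not rhyme.

No


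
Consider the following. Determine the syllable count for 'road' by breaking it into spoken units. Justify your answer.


Break 'road' into syllables: road -> road = 1 syllable

1 syllable


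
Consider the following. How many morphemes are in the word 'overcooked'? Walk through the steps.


Decomposition: over- (prefix) + cook (root) + -ed (suffix) = 3 morpheme(s)

3 morphemes


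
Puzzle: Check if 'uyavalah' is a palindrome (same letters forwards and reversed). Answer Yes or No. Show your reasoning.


Forward: 'uyavalah'
Reversed: 'halavayu'
They differ.

No


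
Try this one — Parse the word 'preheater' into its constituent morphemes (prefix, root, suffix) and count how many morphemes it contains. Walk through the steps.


Step 1: Identify prefix: 'pre' (meaning: before)
Step 2: Identify root: 'heat'
Step 3: Identify suffix(es): 'er'
Decomposition: pre- (prefix: before) + heat (root) + -er (suffix: one who)
Total morphemes: 3

3 morphemes (pre- (prefix: before) + heat (root) + -er (suffix: one who))


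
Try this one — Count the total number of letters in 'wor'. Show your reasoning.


Spell out 'wor' and number each letter: w(1), o(2), r(3). Total: 3 letters.

3


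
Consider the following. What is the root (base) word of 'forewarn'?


Remove prefix 'fore' from 'forewarn' to get root 'warn'.

warn


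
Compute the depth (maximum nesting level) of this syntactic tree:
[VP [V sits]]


Count bracket nesting levels:
'[' at pos 0: depth = 1
'[' at pos 4: depth = 2
Maximum depth reached: 2

2


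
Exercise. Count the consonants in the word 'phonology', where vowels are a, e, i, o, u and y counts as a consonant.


Consonants in 'phonology': p, h, n, l, g, y = 6 consonants.

6


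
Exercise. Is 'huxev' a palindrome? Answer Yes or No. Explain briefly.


Forward: 'huxev'
Reversed: 'vexuh'
They differ.

No


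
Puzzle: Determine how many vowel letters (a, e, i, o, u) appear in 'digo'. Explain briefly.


Vowels in 'digo': i, o = 2 vowels.

2


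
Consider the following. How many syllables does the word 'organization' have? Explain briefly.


Break 'organization' into syllables: or-gan-i-za-tion -> or | gan | i | za | tion = 5 syllables

5 syllables


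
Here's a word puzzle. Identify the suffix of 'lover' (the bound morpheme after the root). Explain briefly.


The word 'lover' = 'love' (root) + '-er' (suffix). The suffix is '-er'.

er


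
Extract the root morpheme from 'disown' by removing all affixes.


Remove prefix 'dis' from 'disown' to get root 'own'.

own


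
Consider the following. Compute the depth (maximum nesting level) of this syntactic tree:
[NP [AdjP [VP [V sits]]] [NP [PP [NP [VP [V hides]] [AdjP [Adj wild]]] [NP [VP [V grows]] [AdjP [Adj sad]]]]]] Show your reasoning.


Count bracket nesting levels:
'[' at pos 0: depth = 1
'[' at pos 4: depth = 2
'[' at pos 10: depth = 3
'[' at pos 14: depth = 4
'[' at pos 25: depth = 2
'[' at pos 29: depth = 3
'[' at pos 33: depth = 4
'[' at pos 37: depth = 5
'[' at pos 41: depth = 6
'[' at pos 52: depth = 5
'[' at pos 58: depth = 6
'[' at pos 71: depth = 4
'[' at pos 75: depth = 5
'[' at pos 79: depth = 6
'[' at pos 90: depth = 5
'[' at pos 96: depth = 6
Maximum depth reached: 6

6


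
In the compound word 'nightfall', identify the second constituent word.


Split 'nightfall' into 'night' + 'fall'. The second part is 'fall'.

fall


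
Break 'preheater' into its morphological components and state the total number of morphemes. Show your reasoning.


Step 1: Identify prefix: 'pre' (meaning: before)
Step 2: Identify root: 'heat'
Step 3: Identify suffix(es): 'er'
Decomposition: pre- (prefix: before) + heat (root) + -er (suffix: one who)
Total morphemes: 3

3 morphemes (pre- (prefix: before) + heat (root) + -er (suffix: one who))


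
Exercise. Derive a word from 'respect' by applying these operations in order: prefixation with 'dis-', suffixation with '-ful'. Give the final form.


Step 1: Add prefix 'dis-' to 'respect' = 'disrespect'
Step 2: Add suffix '-ful' to 'disrespect' = 'disrespectful'

disrespectful


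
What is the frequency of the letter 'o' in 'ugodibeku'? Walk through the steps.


Letter 'o' in 'ugodibeku': found at position(s) 3 = 1 occurrence(s).

1


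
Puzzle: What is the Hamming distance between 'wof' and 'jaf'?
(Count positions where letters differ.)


Alignment:
Position 1: 'w' vs 'j' = DIFFER
Position 2: 'o' vs 'a' = DIFFER
Position 3: 'f' vs 'f' = match
Total differences: 2

2


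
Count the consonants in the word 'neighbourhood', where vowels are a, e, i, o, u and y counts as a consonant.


Consonants in 'neighbourhood': n, g, h, b, r, h, d = 7 consonants.

7


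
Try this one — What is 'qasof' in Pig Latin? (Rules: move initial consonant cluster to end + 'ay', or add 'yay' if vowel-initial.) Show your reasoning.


'qasof': move consonant cluster 'q' to end and add 'ay': 'asofqay'.

asofqay


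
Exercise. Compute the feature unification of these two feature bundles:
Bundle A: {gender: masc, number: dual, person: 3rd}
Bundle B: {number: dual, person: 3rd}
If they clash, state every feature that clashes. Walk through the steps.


Compare features:
gender: A=masc vs B=_ -> unified: masc
number: A=dual vs B=dual -> unified: dual
person: A=3rd vs B=3rd -> unified: 3rd
No clashes found.

Unified: {gender: masc, number: dual, person: 3rd}


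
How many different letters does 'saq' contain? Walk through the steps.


Unique letters in 'saq': {a, q, s} = 3 distinct letters.

3


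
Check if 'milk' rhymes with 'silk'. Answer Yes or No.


Rime (stressed vowel + following sounds) of 'milk': -ilk = /ɪlk/
Rime of 'silk': -ilk = /ɪlk/
/ɪlk/ and /ɪlk/ are the same ending sound, so the words rhyme.

Yes


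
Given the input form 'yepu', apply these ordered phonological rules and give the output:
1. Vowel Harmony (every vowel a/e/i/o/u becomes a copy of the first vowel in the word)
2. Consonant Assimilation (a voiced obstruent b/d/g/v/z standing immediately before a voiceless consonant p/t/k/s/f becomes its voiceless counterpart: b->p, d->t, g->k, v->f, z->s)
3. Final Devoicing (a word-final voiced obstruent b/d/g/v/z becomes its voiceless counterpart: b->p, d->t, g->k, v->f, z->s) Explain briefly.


Starting form: 'yepu'
Rule 1: Vowel Harmony: all vowels become 'e' (matching first vowel). 'yepu' -> 'yepe'
Rule 2: Consonant Assimilation: no voiced obstruent (b/d/g/v/z) stands immediately before a voiceless consonant (p/t/k/s/f). No change.
Rule 3: Final Devoicing: the word ends in the vowel 'e', not a consonant. No change.
Final form: 'yepe'

yepe


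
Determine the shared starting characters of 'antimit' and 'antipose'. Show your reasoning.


Compare from the start: 4 characters match: 'anti'. Mismatch at position 5: 'm' vs 'p'.

anti


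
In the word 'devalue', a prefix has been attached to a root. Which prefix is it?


The word 'devalue' = 'de' (prefix) + 'value' (root). The prefix is 'de'.

de


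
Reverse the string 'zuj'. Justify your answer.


Reverse 'zuj' character by character: 'juz'.

juz


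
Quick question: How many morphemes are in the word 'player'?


Decomposition: play (root) + -er (suffix) = 2 morpheme(s)

2 morphemes


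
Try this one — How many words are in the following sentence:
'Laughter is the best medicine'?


Split into words: Laughter | is | the | best | medicine = 5 words.

5


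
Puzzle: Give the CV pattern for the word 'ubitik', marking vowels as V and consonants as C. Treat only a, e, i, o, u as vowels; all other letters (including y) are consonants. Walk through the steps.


Letter mapping: u = V, b = C, i = V, t = C, i = V, k = C.

VCVCVC


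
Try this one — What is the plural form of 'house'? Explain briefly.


Apply rule: Add -s. 'house' becomes 'houses'.

houses


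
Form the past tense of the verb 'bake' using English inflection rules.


Apply rule: Add -d (word ends in -e). 'bake' becomes 'baked'.

baked


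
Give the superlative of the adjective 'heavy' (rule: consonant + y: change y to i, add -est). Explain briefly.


Apply superlative formation (consonant + y: change y to i, add -est): 'heavy' -> 'heaviest'.

heaviest


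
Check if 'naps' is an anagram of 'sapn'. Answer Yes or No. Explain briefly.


Sorted letters of 'naps': 'anps'
Sorted letters of 'sapn': 'anps'
They match.

Yes


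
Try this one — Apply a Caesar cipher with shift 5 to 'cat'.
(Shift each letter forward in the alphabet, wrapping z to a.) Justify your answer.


Shift each letter by 5: c -> h, a -> f, t -> y. Result: 'hfy'.

hfy


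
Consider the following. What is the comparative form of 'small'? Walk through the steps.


Apply comparative formation (add -er): 'small' -> 'smaller'.

smaller


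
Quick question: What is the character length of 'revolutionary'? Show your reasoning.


Spell out 'revolutionary' and number each letter: r(1), e(2), v(3), o(4), l(5), u(6), t(7), i(8), o(9), n(10), a(11), r(12), y(13). Total: 13 letters.

13


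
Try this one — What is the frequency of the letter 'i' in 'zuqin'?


Letter 'i' in 'zuqin': found at position(s) 4 = 1 occurrence(s).

1


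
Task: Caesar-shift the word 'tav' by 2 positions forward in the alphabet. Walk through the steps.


Shift each letter by 2: t -> v, a -> c, v -> x. Result: 'vcx'.

vcx


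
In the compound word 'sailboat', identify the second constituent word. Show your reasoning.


Split 'sailboat' into 'sail' + 'boat'. The second part is 'boat'.

boat


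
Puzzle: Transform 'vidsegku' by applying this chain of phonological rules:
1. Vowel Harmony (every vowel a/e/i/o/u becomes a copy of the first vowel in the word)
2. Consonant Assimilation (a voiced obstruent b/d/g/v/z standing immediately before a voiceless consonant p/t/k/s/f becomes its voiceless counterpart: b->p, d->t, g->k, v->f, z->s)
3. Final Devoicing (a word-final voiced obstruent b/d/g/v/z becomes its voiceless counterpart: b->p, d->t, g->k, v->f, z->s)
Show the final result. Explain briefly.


Starting form: 'vidsegku'
Rule 1: Vowel Harmony: all vowels become 'i' (matching first vowel). 'vidsegku' -> 'vidsigki'
Rule 2: Consonant Assimilation: voiced obstruent before voiceless consonant becomes voiceless ('ds' -> 'ts', 'gk' -> 'kk'). 'vidsigki' -> 'vitsikki'
Rule 3: Final Devoicing: the word ends in the vowel 'i', not a consonant. No change.
Final form: 'vitsikki'

vitsikki


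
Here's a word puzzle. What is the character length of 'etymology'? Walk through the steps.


Spell out 'etymology' and number each letter: e(1), t(2), y(3), m(4), o(5), l(6), o(7), g(8), y(9). Total: 9 letters.

9


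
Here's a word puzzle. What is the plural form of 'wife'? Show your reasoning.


Apply rule: Change -fe to -ves. 'wife' becomes 'wives'.

wives


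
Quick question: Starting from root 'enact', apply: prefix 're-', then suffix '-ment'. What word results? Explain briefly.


Step 1: Add prefix 're-' to 'enact' = 'reenact'
Step 2: Add suffix '-ment' to 'reenact' = 'reenactment'

reenactment


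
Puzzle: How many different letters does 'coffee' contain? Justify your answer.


Unique letters in 'coffee': {c, e, f, o} = 4 distinct letters.

4


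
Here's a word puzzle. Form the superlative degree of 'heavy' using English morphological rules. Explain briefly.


Apply superlative formation (consonant + y: change y to i, add -est): 'heavy' -> 'heaviest'.

heaviest


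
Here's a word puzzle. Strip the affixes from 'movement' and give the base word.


Remove suffix '-ment' from 'movement' to get root 'move'.

move


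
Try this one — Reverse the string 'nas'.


Reverse 'nas' character by character: 'san'.

san


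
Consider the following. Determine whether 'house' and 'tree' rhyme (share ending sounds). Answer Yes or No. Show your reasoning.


Rime (stressed vowel + following sounds) of 'house': -ouse = /aʊs/
Rime of 'tree': -ee = /iː/
/aʊs/ and /iː/ are different ending sounds, so the words do not rhyme.

No


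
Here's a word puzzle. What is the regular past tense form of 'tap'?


Apply rule: Double final consonant and add -ed. 'tap' becomes 'tapped'.

tapped


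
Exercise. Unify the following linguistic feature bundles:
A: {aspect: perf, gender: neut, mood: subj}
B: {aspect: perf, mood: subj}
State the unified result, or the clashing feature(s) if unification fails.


Compare features:
aspect: A=perf vs B=perf -> unified: perf
gender: A=neut vs B=_ -> unified: neut
mood: A=subj vs B=subj -> unified: subj
No clashes found.

Unified: {aspect: perf, gender: neut, mood: subj}


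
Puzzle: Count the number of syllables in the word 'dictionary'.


Break 'dictionary' into syllables: dic-tion-ar-y -> dic | tion | ar | y = 4 syllables

4 syllables


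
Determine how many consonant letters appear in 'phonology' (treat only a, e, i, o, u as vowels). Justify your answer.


Consonants in 'phonology': p, h, n, l, g, y = 6 consonants.

6


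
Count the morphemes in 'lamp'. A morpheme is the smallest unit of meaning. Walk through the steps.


Decomposition: lamp (free morpheme) = 1 morpheme(s)

1 morphemes


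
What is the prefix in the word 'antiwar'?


The word 'antiwar' = 'anti' (prefix) + 'war' (root). The prefix is 'anti'.

anti


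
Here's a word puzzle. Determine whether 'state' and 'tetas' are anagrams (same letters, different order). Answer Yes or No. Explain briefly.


Sorted letters of 'state': 'aestt'
Sorted letters of 'tetas': 'aestt'
They match.

Yes


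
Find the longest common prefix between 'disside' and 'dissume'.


Compare from the start: 4 characters match: 'diss'. Mismatch at position 5: 'i' vs 'u'.

diss


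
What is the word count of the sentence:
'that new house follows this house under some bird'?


Split into words: that | new | house | follows | this | house | under | some | bird = 9 words.

9


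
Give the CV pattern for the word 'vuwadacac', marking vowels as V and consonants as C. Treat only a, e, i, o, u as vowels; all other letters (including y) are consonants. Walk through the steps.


Letter mapping: v = C, u = V, w = C, a = V, d = C, a = V, c = C, a = V, c = C.

CVCVCVCVC


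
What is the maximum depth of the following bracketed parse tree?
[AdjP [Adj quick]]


Count bracket nesting levels:
'[' at pos 0: depth = 1
'[' at pos 6: depth = 2
Maximum depth reached: 2

2


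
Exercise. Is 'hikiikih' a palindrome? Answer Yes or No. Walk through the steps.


Forward: 'hikiikih'
Reversed: 'hikiikih'
They are identical.

Yes


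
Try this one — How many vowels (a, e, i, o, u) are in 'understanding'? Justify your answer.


Vowels in 'understanding': u, e, a, i = 4 vowels.

4


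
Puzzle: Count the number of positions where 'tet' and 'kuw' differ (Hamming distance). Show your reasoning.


Alignment:
Position 1: 't' vs 'k' = DIFFER
Position 2: 'e' vs 'u' = DIFFER
Position 3: 't' vs 'w' = DIFFER
Total differences: 3

3


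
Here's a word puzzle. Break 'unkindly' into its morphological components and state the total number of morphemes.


Step 1: Identify prefix: 'un' (meaning: not/reverse)
Step 2: Identify root: 'kind'
Step 3: Identify suffix(es): 'ly'
Decomposition: un- (prefix: not/reverse) + kind (root) + -ly (suffix: in manner of)
Total morphemes: 3

3 morphemes (un- (prefix: not/reverse) + kind (root) + -ly (suffix: in manner of))


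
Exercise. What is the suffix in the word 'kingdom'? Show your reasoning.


The word 'kingdom' = 'king' (root) + '-dom' (suffix). The suffix is '-dom'.

dom


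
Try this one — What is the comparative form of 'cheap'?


Apply comparative formation (add -er): 'cheap' -> 'cheaper'.

cheaper


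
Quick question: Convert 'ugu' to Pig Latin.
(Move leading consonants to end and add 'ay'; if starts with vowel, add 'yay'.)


'ugu' starts with a vowel, so add 'yay': 'uguyay'.

uguyay


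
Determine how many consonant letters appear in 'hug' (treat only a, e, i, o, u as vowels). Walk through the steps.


Consonants in 'hug': h, g = 2 consonants.

2
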